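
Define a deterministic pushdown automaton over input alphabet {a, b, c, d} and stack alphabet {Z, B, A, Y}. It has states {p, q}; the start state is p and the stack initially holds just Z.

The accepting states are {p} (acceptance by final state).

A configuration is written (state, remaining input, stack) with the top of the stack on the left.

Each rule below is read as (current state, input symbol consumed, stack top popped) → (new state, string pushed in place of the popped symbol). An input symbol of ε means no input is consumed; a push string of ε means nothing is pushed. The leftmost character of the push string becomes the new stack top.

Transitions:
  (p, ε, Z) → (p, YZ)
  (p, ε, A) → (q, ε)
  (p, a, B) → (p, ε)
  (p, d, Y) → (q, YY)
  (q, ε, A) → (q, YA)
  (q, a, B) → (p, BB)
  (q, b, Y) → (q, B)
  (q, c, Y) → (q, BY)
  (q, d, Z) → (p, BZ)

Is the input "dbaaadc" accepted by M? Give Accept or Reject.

Reject

(p, dbaaadc, Z)
  ε-move, top Z: go to p, push YZ → (p, dbaaadc, YZ)
  read d, top Y: go to q, push YY → (q, baaadc, YYZ)
  read b, top Y: go to q, push B → (q, aaadc, BYZ)
  read a, top B: go to p, push BB → (p, aadc, BBYZ)
  read a, top B: go to p, push ε → (p, adc, BYZ)
  read a, top B: go to p, push ε → (p, dc, YZ)
  read d, top Y: go to q, push YY → (q, c, YYZ)
  read c, top Y: go to q, push BY → (q, ε, BYYZ)
All input consumed; state q ∉ F and no further ε-move applies.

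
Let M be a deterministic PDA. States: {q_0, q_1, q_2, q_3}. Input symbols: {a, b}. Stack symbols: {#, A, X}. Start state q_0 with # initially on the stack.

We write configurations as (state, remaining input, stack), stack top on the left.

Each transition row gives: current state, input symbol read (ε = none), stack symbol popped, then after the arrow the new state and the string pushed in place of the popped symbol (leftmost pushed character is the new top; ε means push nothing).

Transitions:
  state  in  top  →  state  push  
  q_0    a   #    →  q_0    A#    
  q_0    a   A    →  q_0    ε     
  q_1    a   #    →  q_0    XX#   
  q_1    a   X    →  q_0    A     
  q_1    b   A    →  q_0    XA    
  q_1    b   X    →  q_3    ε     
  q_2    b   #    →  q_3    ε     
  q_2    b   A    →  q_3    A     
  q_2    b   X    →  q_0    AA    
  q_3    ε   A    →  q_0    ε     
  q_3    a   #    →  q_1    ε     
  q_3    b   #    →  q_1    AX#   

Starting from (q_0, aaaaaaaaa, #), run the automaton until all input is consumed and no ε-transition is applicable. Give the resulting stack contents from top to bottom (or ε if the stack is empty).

A#

(q_0, aaaaaaaaa, #) ⊢ (q_0, aaaaaaaa, A#) ⊢ (q_0, aaaaaaa, #) ⊢ (q_0, aaaaaa, A#) ⊢ (q_0, aaaaa, #) ⊢ (q_0, aaaa, A#) ⊢ (q_0, aaa, #) ⊢ (q_0, aa, A#) ⊢ (q_0, a, #) ⊢ (q_0, ε, A#)
All input consumed in state q_0 with stack A#.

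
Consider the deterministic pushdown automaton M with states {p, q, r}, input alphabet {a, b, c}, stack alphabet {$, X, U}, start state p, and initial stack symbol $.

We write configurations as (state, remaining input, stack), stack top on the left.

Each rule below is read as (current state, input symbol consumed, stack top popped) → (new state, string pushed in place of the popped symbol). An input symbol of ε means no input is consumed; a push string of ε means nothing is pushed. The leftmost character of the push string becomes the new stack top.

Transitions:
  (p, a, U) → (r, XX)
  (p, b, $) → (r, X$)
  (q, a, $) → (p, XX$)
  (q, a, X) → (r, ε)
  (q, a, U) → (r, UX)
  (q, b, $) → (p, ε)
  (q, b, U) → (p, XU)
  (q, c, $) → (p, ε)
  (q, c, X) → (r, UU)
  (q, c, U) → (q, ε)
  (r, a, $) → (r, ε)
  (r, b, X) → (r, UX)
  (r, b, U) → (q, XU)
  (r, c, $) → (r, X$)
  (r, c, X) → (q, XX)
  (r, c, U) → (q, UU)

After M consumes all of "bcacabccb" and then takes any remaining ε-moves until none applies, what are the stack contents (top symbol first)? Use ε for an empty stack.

(p, bcacabccb, $)
  read b, top $: go to r, push X$ → (r, cacabccb, X$)
  read c, top X: go to q, push XX → (q, acabccb, XX$)
  read a, top X: go to r, push ε → (r, cabccb, X$)
  read c, top X: go to q, push XX → (q, abccb, XX$)
  read a, top X: go to r, push ε → (r, bccb, X$)
  read b, top X: go to r, push UX → (r, ccb, UX$)
  read c, top U: go to q, push UU → (q, cb, UUX$)
  read c, top U: go to q, push ε → (q, b, UX$)
  read b, top U: go to p, push XU → (p, ε, XUX$)
All input consumed in state p with stack XUX$.

XUX$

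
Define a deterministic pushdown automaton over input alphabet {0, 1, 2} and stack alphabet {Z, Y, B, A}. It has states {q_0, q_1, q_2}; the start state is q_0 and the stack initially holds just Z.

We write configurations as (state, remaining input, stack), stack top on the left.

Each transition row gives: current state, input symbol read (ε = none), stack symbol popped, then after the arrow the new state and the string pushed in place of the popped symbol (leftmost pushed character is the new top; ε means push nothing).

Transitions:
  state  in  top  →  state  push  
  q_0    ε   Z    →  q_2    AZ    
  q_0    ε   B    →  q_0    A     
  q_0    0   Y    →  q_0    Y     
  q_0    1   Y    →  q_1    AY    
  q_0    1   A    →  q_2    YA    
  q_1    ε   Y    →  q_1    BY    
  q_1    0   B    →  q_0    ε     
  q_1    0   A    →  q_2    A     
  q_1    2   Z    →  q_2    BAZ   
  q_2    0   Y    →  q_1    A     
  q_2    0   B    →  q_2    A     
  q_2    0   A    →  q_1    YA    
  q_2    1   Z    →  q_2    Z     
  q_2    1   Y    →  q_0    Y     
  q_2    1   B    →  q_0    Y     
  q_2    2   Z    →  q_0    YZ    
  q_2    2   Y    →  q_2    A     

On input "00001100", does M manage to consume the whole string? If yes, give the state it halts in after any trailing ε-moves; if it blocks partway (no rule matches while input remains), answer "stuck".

stuck

(q_0, 00001100, Z)
  ε-move, top Z: go to q_2, push AZ → (q_2, 00001100, AZ)
  read 0, top A: go to q_1, push YA → (q_1, 0001100, YAZ)
  ε-move, top Y: go to q_1, push BY → (q_1, 0001100, BYAZ)
  read 0, top B: go to q_0, push ε → (q_0, 001100, YAZ)
  read 0, top Y: go to q_0, push Y → (q_0, 01100, YAZ)
  read 0, top Y: go to q_0, push Y → (q_0, 1100, YAZ)
  read 1, top Y: go to q_1, push AY → (q_1, 100, AYAZ)
No transition for (q_1, 1, top A); M blocks with input 100 remaining.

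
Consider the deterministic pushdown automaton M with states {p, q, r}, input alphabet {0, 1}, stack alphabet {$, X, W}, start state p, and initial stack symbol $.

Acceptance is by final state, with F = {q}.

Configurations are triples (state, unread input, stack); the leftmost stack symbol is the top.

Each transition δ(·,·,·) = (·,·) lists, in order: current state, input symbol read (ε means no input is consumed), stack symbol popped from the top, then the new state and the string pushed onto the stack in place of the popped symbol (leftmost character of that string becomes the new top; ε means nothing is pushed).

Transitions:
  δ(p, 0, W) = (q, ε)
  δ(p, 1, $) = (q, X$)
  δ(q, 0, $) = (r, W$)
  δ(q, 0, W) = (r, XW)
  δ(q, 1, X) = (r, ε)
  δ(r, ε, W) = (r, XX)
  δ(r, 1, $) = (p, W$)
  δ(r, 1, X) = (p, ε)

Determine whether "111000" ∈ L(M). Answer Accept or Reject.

Reject

(p, 111000, $)
  read 1, top $: go to q, push X$ → (q, 11000, X$)
  read 1, top X: go to r, push ε → (r, 1000, $)
  read 1, top $: go to p, push W$ → (p, 000, W$)
  read 0, top W: go to q, push ε → (q, 00, $)
  read 0, top $: go to r, push W$ → (r, 0, W$)
  ε-move, top W: go to r, push XX → (r, 0, XX$)
No transition applies at (r, 0, XX$); input not fully consumed.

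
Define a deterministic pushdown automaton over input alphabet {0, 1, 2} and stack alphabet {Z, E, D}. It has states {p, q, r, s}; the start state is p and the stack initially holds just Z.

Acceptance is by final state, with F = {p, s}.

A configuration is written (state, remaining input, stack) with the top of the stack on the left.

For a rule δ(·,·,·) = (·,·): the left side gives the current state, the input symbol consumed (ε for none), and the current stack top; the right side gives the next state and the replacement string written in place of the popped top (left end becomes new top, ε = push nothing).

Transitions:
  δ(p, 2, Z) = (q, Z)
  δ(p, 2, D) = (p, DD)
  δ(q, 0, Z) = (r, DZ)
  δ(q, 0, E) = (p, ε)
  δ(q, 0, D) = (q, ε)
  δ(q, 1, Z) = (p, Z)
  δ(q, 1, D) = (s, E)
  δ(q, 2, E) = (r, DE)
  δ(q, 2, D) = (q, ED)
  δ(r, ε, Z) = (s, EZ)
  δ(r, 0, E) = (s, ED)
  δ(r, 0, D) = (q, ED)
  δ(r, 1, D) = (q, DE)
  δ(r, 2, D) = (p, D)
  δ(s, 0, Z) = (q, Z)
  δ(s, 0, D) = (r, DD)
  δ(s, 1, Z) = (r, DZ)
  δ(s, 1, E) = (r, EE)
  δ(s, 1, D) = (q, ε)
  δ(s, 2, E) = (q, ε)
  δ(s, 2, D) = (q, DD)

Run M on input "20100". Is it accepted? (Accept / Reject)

Accept

(p, 20100, Z)
  read 2, top Z: go to q, push Z → (q, 0100, Z)
  read 0, top Z: go to r, push DZ → (r, 100, DZ)
  read 1, top D: go to q, push DE → (q, 00, DEZ)
  read 0, top D: go to q, push ε → (q, 0, EZ)
  read 0, top E: go to p, push ε → (p, ε, Z)
All input consumed; state p ∈ F.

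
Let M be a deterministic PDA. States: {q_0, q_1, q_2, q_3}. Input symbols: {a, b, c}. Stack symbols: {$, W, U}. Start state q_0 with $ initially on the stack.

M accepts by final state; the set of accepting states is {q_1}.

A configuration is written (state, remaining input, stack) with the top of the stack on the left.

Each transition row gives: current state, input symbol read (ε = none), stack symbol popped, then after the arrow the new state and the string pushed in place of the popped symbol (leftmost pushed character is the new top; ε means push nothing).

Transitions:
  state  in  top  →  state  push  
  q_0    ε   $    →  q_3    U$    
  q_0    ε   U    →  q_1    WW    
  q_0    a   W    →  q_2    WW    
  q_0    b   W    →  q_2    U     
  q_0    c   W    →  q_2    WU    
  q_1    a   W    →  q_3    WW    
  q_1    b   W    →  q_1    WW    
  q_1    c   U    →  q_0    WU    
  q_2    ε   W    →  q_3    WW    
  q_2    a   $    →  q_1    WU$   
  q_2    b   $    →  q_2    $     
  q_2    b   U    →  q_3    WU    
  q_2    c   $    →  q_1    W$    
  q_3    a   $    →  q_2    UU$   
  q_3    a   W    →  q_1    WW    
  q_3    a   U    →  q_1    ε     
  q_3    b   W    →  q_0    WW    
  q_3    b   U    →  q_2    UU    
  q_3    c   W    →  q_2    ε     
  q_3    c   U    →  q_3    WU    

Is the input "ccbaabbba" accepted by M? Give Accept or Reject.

(q_0, ccbaabbba, $) ⊢ (q_3, ccbaabbba, U$) ⊢ (q_3, cbaabbba, WU$) ⊢ (q_2, baabbba, U$) ⊢ (q_3, aabbba, WU$) ⊢ (q_1, abbba, WWU$) ⊢ (q_3, bbba, WWWU$) ⊢ (q_0, bba, WWWWU$) ⊢ (q_2, ba, UWWWU$) ⊢ (q_3, a, WUWWWU$) ⊢ (q_1, ε, WWUWWWU$)
All input consumed; state q_1 ∈ F.

Accept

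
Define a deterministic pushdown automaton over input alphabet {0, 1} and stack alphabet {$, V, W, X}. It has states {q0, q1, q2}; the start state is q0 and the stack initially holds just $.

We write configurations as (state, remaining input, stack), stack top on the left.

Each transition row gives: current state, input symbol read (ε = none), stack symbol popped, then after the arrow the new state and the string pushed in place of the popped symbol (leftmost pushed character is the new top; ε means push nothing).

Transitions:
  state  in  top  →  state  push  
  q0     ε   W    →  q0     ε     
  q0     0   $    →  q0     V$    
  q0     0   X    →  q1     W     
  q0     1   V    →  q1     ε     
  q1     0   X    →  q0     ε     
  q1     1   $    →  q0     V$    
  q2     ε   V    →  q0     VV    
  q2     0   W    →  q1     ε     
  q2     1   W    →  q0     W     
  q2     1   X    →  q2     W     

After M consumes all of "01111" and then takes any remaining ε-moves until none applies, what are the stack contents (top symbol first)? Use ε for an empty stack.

V$

(q0, 01111, $) ⊢ (q0, 1111, V$) ⊢ (q1, 111, $) ⊢ (q0, 11, V$) ⊢ (q1, 1, $) ⊢ (q0, ε, V$)
All input consumed in state q0 with stack V$.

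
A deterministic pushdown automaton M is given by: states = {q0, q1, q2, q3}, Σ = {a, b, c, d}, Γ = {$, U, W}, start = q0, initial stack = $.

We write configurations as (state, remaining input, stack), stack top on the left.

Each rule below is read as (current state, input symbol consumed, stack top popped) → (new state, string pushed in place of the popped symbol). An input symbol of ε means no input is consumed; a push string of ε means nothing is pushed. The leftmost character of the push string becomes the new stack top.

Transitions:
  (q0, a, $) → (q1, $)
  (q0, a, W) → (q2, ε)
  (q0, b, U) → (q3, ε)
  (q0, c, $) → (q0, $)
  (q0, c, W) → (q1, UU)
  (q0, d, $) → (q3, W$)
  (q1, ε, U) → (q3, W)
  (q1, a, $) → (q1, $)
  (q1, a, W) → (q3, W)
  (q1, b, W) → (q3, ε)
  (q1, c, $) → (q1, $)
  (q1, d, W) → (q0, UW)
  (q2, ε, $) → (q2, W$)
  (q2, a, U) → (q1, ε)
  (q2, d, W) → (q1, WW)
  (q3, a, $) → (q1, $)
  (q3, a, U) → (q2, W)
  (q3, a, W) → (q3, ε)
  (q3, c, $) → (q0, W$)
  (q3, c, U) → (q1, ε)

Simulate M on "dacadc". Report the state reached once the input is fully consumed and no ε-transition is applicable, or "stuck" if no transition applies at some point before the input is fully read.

(q0, dacadc, $) ⊢ (q3, acadc, W$) ⊢ (q3, cadc, $) ⊢ (q0, adc, W$) ⊢ (q2, dc, $) ⊢ (q2, dc, W$) ⊢ (q1, c, WW$)
No transition for (q1, c, top W); M blocks with input c remaining.

stuck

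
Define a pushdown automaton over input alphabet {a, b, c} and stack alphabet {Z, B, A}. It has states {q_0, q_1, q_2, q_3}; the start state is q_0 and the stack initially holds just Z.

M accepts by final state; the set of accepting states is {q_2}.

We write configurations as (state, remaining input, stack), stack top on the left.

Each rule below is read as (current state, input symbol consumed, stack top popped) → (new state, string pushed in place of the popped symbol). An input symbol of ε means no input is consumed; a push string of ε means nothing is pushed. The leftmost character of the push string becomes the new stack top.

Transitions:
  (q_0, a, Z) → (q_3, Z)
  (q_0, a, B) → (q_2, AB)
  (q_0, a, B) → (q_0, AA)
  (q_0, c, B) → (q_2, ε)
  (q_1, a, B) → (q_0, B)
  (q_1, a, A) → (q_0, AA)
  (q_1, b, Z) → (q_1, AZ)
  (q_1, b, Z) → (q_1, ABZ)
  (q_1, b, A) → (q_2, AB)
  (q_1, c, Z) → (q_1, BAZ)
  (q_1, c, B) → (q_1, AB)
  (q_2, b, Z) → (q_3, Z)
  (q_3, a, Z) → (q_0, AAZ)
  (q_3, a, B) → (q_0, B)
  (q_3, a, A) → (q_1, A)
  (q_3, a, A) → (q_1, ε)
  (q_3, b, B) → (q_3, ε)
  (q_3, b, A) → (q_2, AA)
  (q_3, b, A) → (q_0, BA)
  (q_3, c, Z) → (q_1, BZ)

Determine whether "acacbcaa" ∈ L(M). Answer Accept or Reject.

Accept

One accepting computation: (q_0, acacbcaa, Z) ⊢ (q_3, cacbcaa, Z) ⊢ (q_1, acbcaa, BZ) ⊢ (q_0, cbcaa, BZ) ⊢ (q_2, bcaa, Z) ⊢ (q_3, caa, Z) ⊢ (q_1, aa, BZ) ⊢ (q_0, a, BZ) ⊢ (q_2, ε, ABZ)
All input consumed and state q_2 ∈ F.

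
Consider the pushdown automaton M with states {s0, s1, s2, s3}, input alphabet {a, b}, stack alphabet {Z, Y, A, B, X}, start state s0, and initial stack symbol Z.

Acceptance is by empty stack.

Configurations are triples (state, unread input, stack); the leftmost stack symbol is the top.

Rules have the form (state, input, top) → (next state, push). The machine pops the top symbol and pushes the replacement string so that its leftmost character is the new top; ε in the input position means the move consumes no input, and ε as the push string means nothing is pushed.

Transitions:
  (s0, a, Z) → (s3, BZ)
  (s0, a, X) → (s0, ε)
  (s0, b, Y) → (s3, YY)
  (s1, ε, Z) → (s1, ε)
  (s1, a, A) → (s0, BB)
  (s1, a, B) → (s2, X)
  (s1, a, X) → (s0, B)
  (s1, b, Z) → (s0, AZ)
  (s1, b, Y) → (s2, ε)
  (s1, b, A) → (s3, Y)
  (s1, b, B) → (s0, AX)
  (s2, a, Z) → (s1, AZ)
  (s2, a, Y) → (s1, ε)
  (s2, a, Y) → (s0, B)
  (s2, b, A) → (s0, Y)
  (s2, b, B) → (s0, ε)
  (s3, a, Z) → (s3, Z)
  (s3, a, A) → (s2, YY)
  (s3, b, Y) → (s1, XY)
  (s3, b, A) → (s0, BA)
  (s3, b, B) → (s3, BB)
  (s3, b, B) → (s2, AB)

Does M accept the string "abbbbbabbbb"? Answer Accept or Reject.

No computation consumes all input and empties the stack.

Reject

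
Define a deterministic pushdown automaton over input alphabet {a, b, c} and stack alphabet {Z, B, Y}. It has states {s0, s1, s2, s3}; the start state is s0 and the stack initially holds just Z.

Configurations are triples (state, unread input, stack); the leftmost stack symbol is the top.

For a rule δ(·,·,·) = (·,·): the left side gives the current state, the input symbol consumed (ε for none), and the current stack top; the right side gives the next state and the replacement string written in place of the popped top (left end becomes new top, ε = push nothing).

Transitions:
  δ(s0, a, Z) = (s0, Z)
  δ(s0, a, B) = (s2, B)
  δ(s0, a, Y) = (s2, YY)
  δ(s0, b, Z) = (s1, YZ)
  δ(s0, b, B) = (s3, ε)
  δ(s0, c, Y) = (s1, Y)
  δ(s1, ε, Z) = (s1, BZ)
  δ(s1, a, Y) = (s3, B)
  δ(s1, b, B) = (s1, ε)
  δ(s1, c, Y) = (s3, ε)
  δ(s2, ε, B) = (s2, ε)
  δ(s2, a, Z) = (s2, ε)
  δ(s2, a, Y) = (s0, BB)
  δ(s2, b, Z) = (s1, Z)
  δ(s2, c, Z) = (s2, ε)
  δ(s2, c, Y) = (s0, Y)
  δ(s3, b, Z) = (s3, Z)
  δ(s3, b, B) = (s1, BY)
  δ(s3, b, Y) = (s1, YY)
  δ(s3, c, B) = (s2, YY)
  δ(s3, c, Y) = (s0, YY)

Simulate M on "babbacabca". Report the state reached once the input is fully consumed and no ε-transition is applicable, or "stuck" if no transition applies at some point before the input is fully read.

(s0, babbacabca, Z)
  read b, top Z: go to s1, push YZ → (s1, abbacabca, YZ)
  read a, top Y: go to s3, push B → (s3, bbacabca, BZ)
  read b, top B: go to s1, push BY → (s1, bacabca, BYZ)
  read b, top B: go to s1, push ε → (s1, acabca, YZ)
  read a, top Y: go to s3, push B → (s3, cabca, BZ)
  read c, top B: go to s2, push YY → (s2, abca, YYZ)
  read a, top Y: go to s0, push BB → (s0, bca, BBYZ)
  read b, top B: go to s3, push ε → (s3, ca, BYZ)
  read c, top B: go to s2, push YY → (s2, a, YYYZ)
  read a, top Y: go to s0, push BB → (s0, ε, BBYYZ)
All input consumed; M is in state s0.

s0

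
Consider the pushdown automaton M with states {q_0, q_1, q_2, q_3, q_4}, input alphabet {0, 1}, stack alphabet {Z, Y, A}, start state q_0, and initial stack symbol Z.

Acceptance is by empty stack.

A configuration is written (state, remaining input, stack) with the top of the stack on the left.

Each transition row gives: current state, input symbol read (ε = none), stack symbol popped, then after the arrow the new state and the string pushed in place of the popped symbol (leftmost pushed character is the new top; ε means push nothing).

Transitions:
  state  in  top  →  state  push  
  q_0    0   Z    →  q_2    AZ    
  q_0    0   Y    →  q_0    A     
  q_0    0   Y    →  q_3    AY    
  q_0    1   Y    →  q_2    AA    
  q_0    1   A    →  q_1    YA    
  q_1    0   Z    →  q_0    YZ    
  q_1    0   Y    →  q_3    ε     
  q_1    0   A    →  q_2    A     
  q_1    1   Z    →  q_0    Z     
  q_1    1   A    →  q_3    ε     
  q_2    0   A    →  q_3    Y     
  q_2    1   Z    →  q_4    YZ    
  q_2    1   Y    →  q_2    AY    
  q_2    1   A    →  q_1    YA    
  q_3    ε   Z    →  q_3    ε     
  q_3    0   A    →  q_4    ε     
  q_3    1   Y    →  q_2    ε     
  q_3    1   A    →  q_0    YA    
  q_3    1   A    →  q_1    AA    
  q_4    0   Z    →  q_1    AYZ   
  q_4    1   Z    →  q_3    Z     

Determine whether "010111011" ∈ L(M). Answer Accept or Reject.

Reject

No computation consumes all input and empties the stack.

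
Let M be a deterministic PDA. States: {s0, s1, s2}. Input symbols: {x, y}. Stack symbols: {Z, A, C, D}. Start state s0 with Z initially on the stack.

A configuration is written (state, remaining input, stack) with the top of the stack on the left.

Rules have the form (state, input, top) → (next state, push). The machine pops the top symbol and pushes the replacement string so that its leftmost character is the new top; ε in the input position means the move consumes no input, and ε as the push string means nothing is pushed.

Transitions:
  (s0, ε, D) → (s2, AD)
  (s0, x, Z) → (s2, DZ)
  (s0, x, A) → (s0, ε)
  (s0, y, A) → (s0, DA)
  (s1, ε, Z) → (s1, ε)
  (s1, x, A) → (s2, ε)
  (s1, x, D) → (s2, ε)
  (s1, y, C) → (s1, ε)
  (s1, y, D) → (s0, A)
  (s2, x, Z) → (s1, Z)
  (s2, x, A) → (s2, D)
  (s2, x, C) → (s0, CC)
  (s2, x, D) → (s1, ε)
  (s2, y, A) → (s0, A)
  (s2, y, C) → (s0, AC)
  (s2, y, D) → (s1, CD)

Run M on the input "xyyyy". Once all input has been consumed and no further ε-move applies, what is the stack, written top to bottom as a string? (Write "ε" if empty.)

(s0, xyyyy, Z)
  read x, top Z: go to s2, push DZ → (s2, yyyy, DZ)
  read y, top D: go to s1, push CD → (s1, yyy, CDZ)
  read y, top C: go to s1, push ε → (s1, yy, DZ)
  read y, top D: go to s0, push A → (s0, y, AZ)
  read y, top A: go to s0, push DA → (s0, ε, DAZ)
  ε-move, top D: go to s2, push AD → (s2, ε, ADAZ)
All input consumed in state s2 with stack ADAZ.

ADAZ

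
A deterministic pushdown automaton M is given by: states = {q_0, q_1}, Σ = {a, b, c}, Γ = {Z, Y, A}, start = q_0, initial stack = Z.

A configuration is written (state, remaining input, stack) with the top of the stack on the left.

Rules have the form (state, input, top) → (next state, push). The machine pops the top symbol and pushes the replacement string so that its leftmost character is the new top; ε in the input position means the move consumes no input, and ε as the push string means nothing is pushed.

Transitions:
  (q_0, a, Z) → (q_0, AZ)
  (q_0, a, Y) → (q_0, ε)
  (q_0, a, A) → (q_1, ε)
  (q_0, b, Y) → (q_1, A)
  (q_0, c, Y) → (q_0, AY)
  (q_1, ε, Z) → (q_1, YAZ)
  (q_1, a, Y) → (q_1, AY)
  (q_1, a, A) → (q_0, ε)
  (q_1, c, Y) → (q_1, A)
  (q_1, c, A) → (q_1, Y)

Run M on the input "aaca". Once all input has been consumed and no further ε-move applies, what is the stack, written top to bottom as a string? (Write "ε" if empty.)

AZ

(q_0, aaca, Z)
  read a, top Z: go to q_0, push AZ → (q_0, aca, AZ)
  read a, top A: go to q_1, push ε → (q_1, ca, Z)
  ε-move, top Z: go to q_1, push YAZ → (q_1, ca, YAZ)
  read c, top Y: go to q_1, push A → (q_1, a, AAZ)
  read a, top A: go to q_0, push ε → (q_0, ε, AZ)
All input consumed in state q_0 with stack AZ.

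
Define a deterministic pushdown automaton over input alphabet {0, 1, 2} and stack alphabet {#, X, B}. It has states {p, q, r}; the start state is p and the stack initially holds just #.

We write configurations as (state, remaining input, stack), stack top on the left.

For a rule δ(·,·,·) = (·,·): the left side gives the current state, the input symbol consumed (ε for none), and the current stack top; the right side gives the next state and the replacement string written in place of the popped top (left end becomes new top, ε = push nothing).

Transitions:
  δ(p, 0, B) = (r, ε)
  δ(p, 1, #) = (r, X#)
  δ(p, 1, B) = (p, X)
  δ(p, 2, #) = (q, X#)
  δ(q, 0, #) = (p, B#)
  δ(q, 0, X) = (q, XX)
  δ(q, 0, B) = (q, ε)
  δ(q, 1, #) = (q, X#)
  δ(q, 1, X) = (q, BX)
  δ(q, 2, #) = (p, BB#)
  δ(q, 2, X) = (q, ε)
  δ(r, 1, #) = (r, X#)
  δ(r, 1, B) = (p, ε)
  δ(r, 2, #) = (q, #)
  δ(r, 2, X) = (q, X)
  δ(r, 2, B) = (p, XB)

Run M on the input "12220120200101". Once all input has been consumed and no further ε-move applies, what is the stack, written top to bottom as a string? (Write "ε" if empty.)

(p, 12220120200101, #)
  read 1, top #: go to r, push X# → (r, 2220120200101, X#)
  read 2, top X: go to q, push X → (q, 220120200101, X#)
  read 2, top X: go to q, push ε → (q, 20120200101, #)
  read 2, top #: go to p, push BB# → (p, 0120200101, BB#)
  read 0, top B: go to r, push ε → (r, 120200101, B#)
  read 1, top B: go to p, push ε → (p, 20200101, #)
  read 2, top #: go to q, push X# → (q, 0200101, X#)
  read 0, top X: go to q, push XX → (q, 200101, XX#)
  read 2, top X: go to q, push ε → (q, 00101, X#)
  read 0, top X: go to q, push XX → (q, 0101, XX#)
  read 0, top X: go to q, push XX → (q, 101, XXX#)
  read 1, top X: go to q, push BX → (q, 01, BXXX#)
  read 0, top B: go to q, push ε → (q, 1, XXX#)
  read 1, top X: go to q, push BX → (q, ε, BXXX#)
All input consumed in state q with stack BXXX#.

BXXX#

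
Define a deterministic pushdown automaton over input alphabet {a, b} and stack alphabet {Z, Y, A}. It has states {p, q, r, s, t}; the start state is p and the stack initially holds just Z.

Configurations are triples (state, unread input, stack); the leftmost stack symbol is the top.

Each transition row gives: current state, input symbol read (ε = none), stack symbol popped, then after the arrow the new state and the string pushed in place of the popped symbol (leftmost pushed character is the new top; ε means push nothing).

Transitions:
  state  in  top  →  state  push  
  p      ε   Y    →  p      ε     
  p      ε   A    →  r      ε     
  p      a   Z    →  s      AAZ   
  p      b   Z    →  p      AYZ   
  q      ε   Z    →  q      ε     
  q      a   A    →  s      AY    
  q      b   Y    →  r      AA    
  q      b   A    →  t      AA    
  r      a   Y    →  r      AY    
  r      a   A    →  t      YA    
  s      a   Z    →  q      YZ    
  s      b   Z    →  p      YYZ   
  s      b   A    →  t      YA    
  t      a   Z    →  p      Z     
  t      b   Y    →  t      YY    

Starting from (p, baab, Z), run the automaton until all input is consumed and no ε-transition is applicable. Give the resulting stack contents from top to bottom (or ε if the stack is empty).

YYAYZ

(p, baab, Z)
  read b, top Z: go to p, push AYZ → (p, aab, AYZ)
  ε-move, top A: go to r, push ε → (r, aab, YZ)
  read a, top Y: go to r, push AY → (r, ab, AYZ)
  read a, top A: go to t, push YA → (t, b, YAYZ)
  read b, top Y: go to t, push YY → (t, ε, YYAYZ)
All input consumed in state t with stack YYAYZ.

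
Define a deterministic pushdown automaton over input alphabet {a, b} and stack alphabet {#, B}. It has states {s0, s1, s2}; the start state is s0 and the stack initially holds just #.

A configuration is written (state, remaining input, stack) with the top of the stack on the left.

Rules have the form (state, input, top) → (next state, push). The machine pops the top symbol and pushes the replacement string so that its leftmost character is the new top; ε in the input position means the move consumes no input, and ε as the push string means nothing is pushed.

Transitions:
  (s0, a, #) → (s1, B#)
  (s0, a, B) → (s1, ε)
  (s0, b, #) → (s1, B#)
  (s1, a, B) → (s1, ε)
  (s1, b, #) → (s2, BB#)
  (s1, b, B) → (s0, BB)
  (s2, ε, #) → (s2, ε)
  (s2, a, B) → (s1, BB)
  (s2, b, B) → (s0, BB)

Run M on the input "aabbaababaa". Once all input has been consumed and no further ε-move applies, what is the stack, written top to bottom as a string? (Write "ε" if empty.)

#

(s0, aabbaababaa, #) ⊢ (s1, abbaababaa, B#) ⊢ (s1, bbaababaa, #) ⊢ (s2, baababaa, BB#) ⊢ (s0, aababaa, BBB#) ⊢ (s1, ababaa, BB#) ⊢ (s1, babaa, B#) ⊢ (s0, abaa, BB#) ⊢ (s1, baa, B#) ⊢ (s0, aa, BB#) ⊢ (s1, a, B#) ⊢ (s1, ε, #)
All input consumed in state s1 with stack #.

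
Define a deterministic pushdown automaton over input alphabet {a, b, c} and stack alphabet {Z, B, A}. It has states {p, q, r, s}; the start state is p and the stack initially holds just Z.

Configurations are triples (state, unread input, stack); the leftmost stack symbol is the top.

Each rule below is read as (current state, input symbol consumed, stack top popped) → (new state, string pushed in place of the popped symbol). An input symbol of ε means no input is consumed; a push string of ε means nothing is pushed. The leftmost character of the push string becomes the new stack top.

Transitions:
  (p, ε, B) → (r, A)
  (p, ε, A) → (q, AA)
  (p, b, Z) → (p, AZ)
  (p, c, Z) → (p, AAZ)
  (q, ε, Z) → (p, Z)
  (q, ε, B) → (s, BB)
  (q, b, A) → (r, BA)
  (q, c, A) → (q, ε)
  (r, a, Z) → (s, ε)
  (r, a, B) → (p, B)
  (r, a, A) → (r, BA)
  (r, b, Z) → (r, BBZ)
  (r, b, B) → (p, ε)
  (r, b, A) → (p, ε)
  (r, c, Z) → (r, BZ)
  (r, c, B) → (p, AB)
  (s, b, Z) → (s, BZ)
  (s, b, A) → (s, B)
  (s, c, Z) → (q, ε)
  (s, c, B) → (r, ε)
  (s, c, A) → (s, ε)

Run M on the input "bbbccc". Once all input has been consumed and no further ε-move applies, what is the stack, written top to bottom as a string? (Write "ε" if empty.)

(p, bbbccc, Z)
  read b, top Z: go to p, push AZ → (p, bbccc, AZ)
  ε-move, top A: go to q, push AA → (q, bbccc, AAZ)
  read b, top A: go to r, push BA → (r, bccc, BAAZ)
  read b, top B: go to p, push ε → (p, ccc, AAZ)
  ε-move, top A: go to q, push AA → (q, ccc, AAAZ)
  read c, top A: go to q, push ε → (q, cc, AAZ)
  read c, top A: go to q, push ε → (q, c, AZ)
  read c, top A: go to q, push ε → (q, ε, Z)
  ε-move, top Z: go to p, push Z → (p, ε, Z)
All input consumed in state p with stack Z.

Z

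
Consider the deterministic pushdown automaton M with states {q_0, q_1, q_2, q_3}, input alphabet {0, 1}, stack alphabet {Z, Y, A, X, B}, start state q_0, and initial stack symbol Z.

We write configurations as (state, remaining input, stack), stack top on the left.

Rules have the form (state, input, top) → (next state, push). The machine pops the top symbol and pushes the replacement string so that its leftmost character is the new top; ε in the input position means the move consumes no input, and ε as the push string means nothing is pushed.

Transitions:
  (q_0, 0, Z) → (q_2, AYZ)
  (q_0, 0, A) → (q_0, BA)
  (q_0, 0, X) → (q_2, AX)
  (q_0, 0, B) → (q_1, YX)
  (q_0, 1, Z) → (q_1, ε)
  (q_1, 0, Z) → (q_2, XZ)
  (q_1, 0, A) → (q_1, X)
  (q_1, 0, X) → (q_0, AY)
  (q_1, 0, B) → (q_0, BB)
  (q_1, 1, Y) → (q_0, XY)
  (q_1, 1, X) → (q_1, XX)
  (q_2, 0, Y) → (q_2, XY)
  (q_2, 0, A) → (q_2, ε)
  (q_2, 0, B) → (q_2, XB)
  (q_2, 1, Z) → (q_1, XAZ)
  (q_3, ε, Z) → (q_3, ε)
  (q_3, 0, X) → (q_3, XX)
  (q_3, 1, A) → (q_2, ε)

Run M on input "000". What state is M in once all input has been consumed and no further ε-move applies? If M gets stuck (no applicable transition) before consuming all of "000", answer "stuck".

(q_0, 000, Z) ⊢ (q_2, 00, AYZ) ⊢ (q_2, 0, YZ) ⊢ (q_2, ε, XYZ)
All input consumed; M is in state q_2.

q_2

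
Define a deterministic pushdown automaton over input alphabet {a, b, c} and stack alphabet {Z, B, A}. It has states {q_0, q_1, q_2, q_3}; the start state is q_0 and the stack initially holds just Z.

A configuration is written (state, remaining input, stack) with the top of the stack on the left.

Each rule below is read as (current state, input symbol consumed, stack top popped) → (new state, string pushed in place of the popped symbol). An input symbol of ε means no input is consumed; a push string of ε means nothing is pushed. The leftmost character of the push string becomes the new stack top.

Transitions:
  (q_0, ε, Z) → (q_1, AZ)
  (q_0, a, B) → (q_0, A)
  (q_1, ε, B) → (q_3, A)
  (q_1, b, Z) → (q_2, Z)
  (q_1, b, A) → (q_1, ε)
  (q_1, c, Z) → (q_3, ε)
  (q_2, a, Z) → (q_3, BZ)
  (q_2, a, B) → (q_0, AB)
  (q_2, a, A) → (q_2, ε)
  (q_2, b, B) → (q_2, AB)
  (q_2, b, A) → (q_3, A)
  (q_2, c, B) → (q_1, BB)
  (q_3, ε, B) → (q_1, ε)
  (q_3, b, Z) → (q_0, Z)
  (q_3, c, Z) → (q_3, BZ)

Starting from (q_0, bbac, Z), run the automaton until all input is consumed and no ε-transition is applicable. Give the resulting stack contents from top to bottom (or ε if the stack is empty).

(q_0, bbac, Z)
  ε-move, top Z: go to q_1, push AZ → (q_1, bbac, AZ)
  read b, top A: go to q_1, push ε → (q_1, bac, Z)
  read b, top Z: go to q_2, push Z → (q_2, ac, Z)
  read a, top Z: go to q_3, push BZ → (q_3, c, BZ)
  ε-move, top B: go to q_1, push ε → (q_1, c, Z)
  read c, top Z: go to q_3, push ε → (q_3, ε, ε)
All input consumed in state q_3 with stack ε.

ε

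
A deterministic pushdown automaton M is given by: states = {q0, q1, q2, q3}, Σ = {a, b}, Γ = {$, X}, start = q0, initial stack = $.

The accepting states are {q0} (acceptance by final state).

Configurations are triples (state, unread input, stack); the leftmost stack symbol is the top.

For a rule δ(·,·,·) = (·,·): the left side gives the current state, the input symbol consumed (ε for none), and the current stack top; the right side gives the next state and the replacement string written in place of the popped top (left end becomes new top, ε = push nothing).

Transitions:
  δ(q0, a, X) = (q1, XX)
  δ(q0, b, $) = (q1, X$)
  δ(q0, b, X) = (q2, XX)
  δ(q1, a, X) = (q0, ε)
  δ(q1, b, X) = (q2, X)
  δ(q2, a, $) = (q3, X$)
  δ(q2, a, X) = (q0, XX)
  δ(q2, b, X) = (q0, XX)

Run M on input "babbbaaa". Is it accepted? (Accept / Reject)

(q0, babbbaaa, $)
  read b, top $: go to q1, push X$ → (q1, abbbaaa, X$)
  read a, top X: go to q0, push ε → (q0, bbbaaa, $)
  read b, top $: go to q1, push X$ → (q1, bbaaa, X$)
  read b, top X: go to q2, push X → (q2, baaa, X$)
  read b, top X: go to q0, push XX → (q0, aaa, XX$)
  read a, top X: go to q1, push XX → (q1, aa, XXX$)
  read a, top X: go to q0, push ε → (q0, a, XX$)
  read a, top X: go to q1, push XX → (q1, ε, XXX$)
All input consumed; state q1 ∉ F and no further ε-move applies.

Reject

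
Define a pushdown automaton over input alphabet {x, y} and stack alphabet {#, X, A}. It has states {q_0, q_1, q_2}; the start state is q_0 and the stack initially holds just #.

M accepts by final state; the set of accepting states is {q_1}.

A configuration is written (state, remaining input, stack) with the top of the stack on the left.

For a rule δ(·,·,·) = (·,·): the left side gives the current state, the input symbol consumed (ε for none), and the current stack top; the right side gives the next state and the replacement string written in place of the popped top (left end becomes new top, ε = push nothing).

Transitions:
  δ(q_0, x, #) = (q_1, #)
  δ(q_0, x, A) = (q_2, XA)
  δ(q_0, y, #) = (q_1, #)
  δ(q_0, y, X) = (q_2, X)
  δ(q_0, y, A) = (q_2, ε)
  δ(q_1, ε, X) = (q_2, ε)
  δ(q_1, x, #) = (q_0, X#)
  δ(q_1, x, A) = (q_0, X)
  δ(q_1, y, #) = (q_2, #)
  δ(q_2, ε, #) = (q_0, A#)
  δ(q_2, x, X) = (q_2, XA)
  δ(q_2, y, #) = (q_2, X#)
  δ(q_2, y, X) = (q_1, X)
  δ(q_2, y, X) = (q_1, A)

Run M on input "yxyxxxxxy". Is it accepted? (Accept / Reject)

Accept

One accepting computation: (q_0, yxyxxxxxy, #) ⊢ (q_1, xyxxxxxy, #) ⊢ (q_0, yxxxxxy, X#) ⊢ (q_2, xxxxxy, X#) ⊢ (q_2, xxxxy, XA#) ⊢ (q_2, xxxy, XAA#) ⊢ (q_2, xxy, XAAA#) ⊢ (q_2, xy, XAAAA#) ⊢ (q_2, y, XAAAAA#) ⊢ (q_1, ε, XAAAAA#)
All input consumed and state q_1 ∈ F.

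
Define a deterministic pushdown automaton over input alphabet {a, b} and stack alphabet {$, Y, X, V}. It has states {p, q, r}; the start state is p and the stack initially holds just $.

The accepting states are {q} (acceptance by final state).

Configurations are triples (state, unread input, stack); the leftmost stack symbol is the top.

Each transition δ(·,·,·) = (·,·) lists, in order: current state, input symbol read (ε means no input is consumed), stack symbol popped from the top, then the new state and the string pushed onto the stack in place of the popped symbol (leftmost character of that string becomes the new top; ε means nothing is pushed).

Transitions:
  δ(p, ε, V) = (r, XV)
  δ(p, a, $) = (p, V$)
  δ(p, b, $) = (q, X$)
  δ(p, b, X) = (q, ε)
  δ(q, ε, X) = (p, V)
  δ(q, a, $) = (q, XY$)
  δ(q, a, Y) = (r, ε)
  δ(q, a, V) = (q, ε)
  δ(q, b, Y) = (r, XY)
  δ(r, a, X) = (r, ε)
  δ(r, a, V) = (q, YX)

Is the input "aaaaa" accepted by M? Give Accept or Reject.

Reject

(p, aaaaa, $)
  read a, top $: go to p, push V$ → (p, aaaa, V$)
  ε-move, top V: go to r, push XV → (r, aaaa, XV$)
  read a, top X: go to r, push ε → (r, aaa, V$)
  read a, top V: go to q, push YX → (q, aa, YX$)
  read a, top Y: go to r, push ε → (r, a, X$)
  read a, top X: go to r, push ε → (r, ε, $)
All input consumed; state r ∉ F and no further ε-move applies.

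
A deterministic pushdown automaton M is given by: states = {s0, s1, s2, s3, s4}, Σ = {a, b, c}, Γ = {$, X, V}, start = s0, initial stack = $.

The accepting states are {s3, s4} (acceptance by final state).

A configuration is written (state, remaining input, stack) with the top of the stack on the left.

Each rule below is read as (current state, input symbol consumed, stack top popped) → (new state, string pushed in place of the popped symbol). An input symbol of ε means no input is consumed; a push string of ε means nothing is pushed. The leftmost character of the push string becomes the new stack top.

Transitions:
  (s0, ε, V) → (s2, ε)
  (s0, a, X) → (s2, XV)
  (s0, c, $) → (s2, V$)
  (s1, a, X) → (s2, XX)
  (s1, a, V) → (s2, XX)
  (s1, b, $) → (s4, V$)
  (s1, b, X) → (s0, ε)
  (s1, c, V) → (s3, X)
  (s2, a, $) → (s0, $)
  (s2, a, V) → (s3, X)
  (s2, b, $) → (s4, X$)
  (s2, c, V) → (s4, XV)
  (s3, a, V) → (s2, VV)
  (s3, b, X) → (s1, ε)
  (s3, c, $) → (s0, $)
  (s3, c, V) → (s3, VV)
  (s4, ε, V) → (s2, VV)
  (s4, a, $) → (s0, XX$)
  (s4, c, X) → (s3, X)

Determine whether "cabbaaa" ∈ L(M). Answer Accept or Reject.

(s0, cabbaaa, $)
  read c, top $: go to s2, push V$ → (s2, abbaaa, V$)
  read a, top V: go to s3, push X → (s3, bbaaa, X$)
  read b, top X: go to s1, push ε → (s1, baaa, $)
  read b, top $: go to s4, push V$ → (s4, aaa, V$)
  ε-move, top V: go to s2, push VV → (s2, aaa, VV$)
  read a, top V: go to s3, push X → (s3, aa, XV$)
No transition applies at (s3, aa, XV$); input not fully consumed.

Reject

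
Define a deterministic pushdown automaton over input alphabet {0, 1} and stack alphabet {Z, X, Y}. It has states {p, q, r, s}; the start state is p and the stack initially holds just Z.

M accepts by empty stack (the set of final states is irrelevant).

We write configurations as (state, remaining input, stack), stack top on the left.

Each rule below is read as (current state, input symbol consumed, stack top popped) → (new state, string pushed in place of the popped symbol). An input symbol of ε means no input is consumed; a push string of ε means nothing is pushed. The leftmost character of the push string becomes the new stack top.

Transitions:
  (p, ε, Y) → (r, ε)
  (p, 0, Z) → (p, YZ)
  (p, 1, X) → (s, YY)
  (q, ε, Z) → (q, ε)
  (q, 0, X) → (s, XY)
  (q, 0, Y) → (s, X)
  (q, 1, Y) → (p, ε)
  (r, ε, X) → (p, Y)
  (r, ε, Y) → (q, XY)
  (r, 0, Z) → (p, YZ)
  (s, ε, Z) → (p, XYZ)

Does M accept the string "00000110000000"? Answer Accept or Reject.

(p, 00000110000000, Z) ⊢ (p, 0000110000000, YZ) ⊢ (r, 0000110000000, Z) ⊢ (p, 000110000000, YZ) ⊢ (r, 000110000000, Z) ⊢ (p, 00110000000, YZ) ⊢ (r, 00110000000, Z) ⊢ (p, 0110000000, YZ) ⊢ (r, 0110000000, Z) ⊢ (p, 110000000, YZ) ⊢ (r, 110000000, Z)
No transition applies at (r, 110000000, Z); input not fully consumed.

Reject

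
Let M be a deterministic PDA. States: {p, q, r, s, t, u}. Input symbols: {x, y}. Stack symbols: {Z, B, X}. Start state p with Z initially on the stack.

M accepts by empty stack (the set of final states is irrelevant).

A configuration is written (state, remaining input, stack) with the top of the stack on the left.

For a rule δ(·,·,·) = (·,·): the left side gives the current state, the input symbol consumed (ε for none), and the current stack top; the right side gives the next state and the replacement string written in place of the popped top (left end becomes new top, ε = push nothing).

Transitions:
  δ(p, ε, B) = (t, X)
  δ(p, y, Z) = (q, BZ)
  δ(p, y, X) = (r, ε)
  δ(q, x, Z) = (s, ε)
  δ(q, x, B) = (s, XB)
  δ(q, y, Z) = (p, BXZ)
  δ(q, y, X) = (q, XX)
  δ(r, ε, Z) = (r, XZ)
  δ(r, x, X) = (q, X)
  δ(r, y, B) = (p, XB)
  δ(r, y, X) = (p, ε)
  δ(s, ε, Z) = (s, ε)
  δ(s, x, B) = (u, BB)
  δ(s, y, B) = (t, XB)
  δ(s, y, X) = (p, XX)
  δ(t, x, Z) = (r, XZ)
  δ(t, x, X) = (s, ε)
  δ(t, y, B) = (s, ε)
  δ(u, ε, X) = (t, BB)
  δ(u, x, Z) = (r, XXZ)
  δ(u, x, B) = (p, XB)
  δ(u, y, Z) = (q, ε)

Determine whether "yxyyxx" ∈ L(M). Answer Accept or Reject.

(p, yxyyxx, Z)
  read y, top Z: go to q, push BZ → (q, xyyxx, BZ)
  read x, top B: go to s, push XB → (s, yyxx, XBZ)
  read y, top X: go to p, push XX → (p, yxx, XXBZ)
  read y, top X: go to r, push ε → (r, xx, XBZ)
  read x, top X: go to q, push X → (q, x, XBZ)
No transition applies at (q, x, XBZ); input not fully consumed.

Reject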